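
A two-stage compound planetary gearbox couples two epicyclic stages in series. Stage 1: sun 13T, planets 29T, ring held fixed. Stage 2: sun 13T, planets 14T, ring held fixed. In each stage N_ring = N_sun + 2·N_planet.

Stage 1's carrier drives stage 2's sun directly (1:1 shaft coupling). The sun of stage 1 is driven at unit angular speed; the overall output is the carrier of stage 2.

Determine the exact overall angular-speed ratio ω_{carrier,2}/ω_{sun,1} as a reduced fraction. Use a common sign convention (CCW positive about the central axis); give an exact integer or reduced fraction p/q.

Stage 1: N_ring = 13 + 2·29 = 71
Stage 1: 13(ω_s−ω_c) = −71(ω_r−ω_c),  ω_r=0, ω_s=1
Stage 1: 13(1−ω_c) = −71(0−ω_c)  ⇒  84ω_c = 13  ⇒  ω_c = 13/84
  ⇒ ω_c¹/ω_s¹ = 13/84
Stage 2: N_ring = 13 + 2·14 = 41
Stage 2: 13(ω_s−ω_c) = −41(ω_r−ω_c),  ω_r=0, ω_s=1
Stage 2: 13(1−ω_c) = −41(0−ω_c)  ⇒  54ω_c = 13  ⇒  ω_c = 13/54
  ⇒ ω_c²/ω_s² = 13/54
Coupling ω_s² = ω_c¹ ⇒ overall = 13/84 × 13/54 = 169/4536

169/4536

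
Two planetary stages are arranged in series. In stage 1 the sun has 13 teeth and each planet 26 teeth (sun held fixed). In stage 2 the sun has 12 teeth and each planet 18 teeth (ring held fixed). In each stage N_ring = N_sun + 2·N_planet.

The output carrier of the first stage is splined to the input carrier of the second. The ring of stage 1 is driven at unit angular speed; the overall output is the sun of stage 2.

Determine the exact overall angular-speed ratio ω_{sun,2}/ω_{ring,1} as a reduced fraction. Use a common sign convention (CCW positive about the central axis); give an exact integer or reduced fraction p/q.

Stage 1: N_ring = 13 + 2·26 = 65
Stage 1: 13(ω_s−ω_c) = −65(ω_r−ω_c),  ω_s=0, ω_r=1
Stage 1: 13(0−ω_c) = −65(1−ω_c)  ⇒  78ω_c = 65  ⇒  ω_c = 5/6
  ⇒ ω_c¹/ω_r¹ = 5/6
Stage 2: N_ring = 12 + 2·18 = 48
Stage 2: 12(ω_s−ω_c) = −48(ω_r−ω_c),  ω_r=0, ω_c=1
Stage 2: ω_s = 1 − (48/12)(0−1) = 5
  ⇒ ω_s²/ω_c² = 5
Coupling ω_c² = ω_c¹ ⇒ overall = 5/6 × 5 = 25/6

25/6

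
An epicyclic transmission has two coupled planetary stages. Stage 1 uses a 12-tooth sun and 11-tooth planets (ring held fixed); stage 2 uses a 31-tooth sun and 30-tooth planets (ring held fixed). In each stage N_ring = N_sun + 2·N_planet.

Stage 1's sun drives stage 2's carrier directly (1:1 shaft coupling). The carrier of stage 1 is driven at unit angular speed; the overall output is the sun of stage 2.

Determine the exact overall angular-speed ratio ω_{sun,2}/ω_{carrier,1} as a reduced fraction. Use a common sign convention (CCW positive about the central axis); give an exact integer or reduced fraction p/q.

Stage 1: N_ring = 12 + 2·11 = 34
Stage 1: 12(ω_s−ω_c) = −34(ω_r−ω_c),  ω_r=0, ω_c=1
Stage 1: ω_s = 1 − (34/12)(0−1) = 23/6
  ⇒ ω_s¹/ω_c¹ = 23/6
Stage 2: N_ring = 31 + 2·30 = 91
Stage 2: 31(ω_s−ω_c) = −91(ω_r−ω_c),  ω_r=0, ω_c=1
Stage 2: ω_s = 1 − (91/31)(0−1) = 122/31
  ⇒ ω_s²/ω_c² = 122/31
Coupling ω_c² = ω_s¹ ⇒ overall = 23/6 × 122/31 = 1403/93

1403/93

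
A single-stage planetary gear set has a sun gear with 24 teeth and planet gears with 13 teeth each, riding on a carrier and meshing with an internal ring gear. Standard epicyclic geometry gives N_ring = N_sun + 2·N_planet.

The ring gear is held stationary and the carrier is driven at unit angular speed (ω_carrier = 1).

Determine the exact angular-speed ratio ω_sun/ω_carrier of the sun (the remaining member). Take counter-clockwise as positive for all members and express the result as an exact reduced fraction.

N_ring = 24 + 2·13 = 50
24(ω_s−ω_c) = −50(ω_r−ω_c),  ω_r=0, ω_c=1
ω_s = 1 − (50/24)(0−1) = 37/12
ω_s/ω_c = 37/12

37/12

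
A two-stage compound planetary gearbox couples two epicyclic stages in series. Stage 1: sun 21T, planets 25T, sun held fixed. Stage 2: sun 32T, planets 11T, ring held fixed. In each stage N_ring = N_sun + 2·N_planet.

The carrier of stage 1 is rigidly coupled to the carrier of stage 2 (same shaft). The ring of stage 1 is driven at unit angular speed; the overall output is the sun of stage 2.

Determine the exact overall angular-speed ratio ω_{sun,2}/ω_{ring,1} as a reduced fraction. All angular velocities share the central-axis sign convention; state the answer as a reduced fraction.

Stage 1: N_ring = 21 + 2·25 = 71
Stage 1: 21(ω_s−ω_c) = −71(ω_r−ω_c),  ω_s=0, ω_r=1
Stage 1: 21(0−ω_c) = −71(1−ω_c)  ⇒  92ω_c = 71  ⇒  ω_c = 71/92
  ⇒ ω_c¹/ω_r¹ = 71/92
Stage 2: N_ring = 32 + 2·11 = 54
Stage 2: 32(ω_s−ω_c) = −54(ω_r−ω_c),  ω_r=0, ω_c=1
Stage 2: ω_s = 1 − (54/32)(0−1) = 43/16
  ⇒ ω_s²/ω_c² = 43/16
Coupling ω_c² = ω_c¹ ⇒ overall = 71/92 × 43/16 = 3053/1472

3053/1472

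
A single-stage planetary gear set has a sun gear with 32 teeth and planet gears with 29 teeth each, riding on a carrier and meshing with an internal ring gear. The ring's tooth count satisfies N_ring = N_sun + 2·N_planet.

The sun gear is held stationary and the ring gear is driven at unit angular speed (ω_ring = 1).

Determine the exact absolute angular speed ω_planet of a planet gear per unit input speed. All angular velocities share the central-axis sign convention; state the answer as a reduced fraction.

45/29

N_ring = 32 + 2·29 = 90
32(ω_s−ω_c) = −90(ω_r−ω_c),  ω_s=0, ω_r=1
32(0−ω_c) = −90(1−ω_c)  ⇒  122ω_c = 90  ⇒  ω_c = 45/61
sun–planet: 32·(0−45/61) = −29·(ω_p−ω_c)  ⇒  ω_p−ω_c = −(32/29)·(-45/61) = 1440/1769
ω_p = 45/61 + 1440/1769 = 45/29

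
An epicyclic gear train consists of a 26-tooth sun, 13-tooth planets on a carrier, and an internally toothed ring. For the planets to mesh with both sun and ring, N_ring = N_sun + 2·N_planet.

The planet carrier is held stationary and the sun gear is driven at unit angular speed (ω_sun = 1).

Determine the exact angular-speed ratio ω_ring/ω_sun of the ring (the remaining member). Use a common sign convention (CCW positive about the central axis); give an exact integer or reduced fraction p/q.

N_ring = 26 + 2·13 = 52
26(ω_s−ω_c) = −52(ω_r−ω_c),  ω_c=0, ω_s=1
ω_r = 0 − (26/52)(1−0) = -1/2
ω_r/ω_s = -1/2

-1/2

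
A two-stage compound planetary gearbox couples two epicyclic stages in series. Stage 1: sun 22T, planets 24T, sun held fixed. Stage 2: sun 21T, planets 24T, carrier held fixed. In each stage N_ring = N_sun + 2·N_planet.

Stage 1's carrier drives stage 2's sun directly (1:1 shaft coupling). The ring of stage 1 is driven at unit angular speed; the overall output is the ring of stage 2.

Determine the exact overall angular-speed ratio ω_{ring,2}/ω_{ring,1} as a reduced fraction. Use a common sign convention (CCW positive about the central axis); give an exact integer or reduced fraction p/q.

-245/1058

Stage 1: N_ring = 22 + 2·24 = 70
Stage 1: 22(ω_s−ω_c) = −70(ω_r−ω_c),  ω_s=0, ω_r=1
Stage 1: 22(0−ω_c) = −70(1−ω_c)  ⇒  92ω_c = 70  ⇒  ω_c = 35/46
  ⇒ ω_c¹/ω_r¹ = 35/46
Stage 2: N_ring = 21 + 2·24 = 69
Stage 2: 21(ω_s−ω_c) = −69(ω_r−ω_c),  ω_c=0, ω_s=1
Stage 2: ω_r = 0 − (21/69)(1−0) = -7/23
  ⇒ ω_r²/ω_s² = -7/23
Coupling ω_s² = ω_c¹ ⇒ overall = 35/46 × -7/23 = -245/1058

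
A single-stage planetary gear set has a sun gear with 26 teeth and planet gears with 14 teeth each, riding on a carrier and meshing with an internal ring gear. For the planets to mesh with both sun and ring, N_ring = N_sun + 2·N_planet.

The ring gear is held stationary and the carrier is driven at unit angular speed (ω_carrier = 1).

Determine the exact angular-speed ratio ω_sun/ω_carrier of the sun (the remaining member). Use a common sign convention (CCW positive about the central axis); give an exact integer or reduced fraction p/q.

40/13

N_ring = 26 + 2·14 = 54
26(ω_s−ω_c) = −54(ω_r−ω_c),  ω_r=0, ω_c=1
ω_s = 1 − (54/26)(0−1) = 40/13
ω_s/ω_c = 40/13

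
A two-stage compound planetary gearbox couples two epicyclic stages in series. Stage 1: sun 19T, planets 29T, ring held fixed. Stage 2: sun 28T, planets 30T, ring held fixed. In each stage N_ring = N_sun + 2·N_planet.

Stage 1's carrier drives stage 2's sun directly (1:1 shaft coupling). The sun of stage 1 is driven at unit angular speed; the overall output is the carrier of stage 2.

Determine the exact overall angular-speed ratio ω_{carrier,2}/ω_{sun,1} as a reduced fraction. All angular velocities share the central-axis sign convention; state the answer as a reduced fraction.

133/2784

Stage 1: N_ring = 19 + 2·29 = 77
Stage 1: 19(ω_s−ω_c) = −77(ω_r−ω_c),  ω_r=0, ω_s=1
Stage 1: 19(1−ω_c) = −77(0−ω_c)  ⇒  96ω_c = 19  ⇒  ω_c = 19/96
  ⇒ ω_c¹/ω_s¹ = 19/96
Stage 2: N_ring = 28 + 2·30 = 88
Stage 2: 28(ω_s−ω_c) = −88(ω_r−ω_c),  ω_r=0, ω_s=1
Stage 2: 28(1−ω_c) = −88(0−ω_c)  ⇒  116ω_c = 28  ⇒  ω_c = 7/29
  ⇒ ω_c²/ω_s² = 7/29
Coupling ω_s² = ω_c¹ ⇒ overall = 19/96 × 7/29 = 133/2784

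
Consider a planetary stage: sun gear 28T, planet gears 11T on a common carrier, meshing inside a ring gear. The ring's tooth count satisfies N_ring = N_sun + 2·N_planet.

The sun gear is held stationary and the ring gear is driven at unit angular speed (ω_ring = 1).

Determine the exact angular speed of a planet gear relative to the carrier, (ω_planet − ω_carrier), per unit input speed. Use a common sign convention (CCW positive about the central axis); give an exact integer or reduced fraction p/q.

N_ring = 28 + 2·11 = 50
28(ω_s−ω_c) = −50(ω_r−ω_c),  ω_s=0, ω_r=1
28(0−ω_c) = −50(1−ω_c)  ⇒  78ω_c = 50  ⇒  ω_c = 25/39
sun–planet: 28·(0−25/39) = −11·(ω_p−ω_c)  ⇒  ω_p−ω_c = −(28/11)·(-25/39) = 700/429

700/429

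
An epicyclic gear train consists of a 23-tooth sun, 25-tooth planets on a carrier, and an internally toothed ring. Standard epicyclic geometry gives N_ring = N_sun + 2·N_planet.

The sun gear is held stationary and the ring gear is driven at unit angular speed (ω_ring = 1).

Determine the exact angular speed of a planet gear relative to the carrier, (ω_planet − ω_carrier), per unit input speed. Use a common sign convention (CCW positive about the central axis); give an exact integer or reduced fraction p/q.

1679/2400

N_ring = 23 + 2·25 = 73
23(ω_s−ω_c) = −73(ω_r−ω_c),  ω_s=0, ω_r=1
23(0−ω_c) = −73(1−ω_c)  ⇒  96ω_c = 73  ⇒  ω_c = 73/96
sun–planet: 23·(0−73/96) = −25·(ω_p−ω_c)  ⇒  ω_p−ω_c = −(23/25)·(-73/96) = 1679/2400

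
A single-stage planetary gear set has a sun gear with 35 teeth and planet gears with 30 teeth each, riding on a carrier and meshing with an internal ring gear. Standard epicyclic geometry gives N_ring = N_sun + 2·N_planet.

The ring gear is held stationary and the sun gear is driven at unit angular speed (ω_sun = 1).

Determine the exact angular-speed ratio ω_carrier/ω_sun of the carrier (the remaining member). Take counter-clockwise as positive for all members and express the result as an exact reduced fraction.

N_ring = 35 + 2·30 = 95
35(ω_s−ω_c) = −95(ω_r−ω_c),  ω_r=0, ω_s=1
35(1−ω_c) = −95(0−ω_c)  ⇒  130ω_c = 35  ⇒  ω_c = 7/26
ω_c/ω_s = 7/26

7/26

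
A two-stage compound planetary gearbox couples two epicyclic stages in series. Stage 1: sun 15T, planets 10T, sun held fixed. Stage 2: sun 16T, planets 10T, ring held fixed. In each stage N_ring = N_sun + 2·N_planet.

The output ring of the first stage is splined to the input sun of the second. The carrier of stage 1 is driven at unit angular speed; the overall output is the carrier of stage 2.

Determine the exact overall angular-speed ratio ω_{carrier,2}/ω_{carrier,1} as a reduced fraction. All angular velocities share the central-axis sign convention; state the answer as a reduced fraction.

Stage 1: N_ring = 15 + 2·10 = 35
Stage 1: 15(ω_s−ω_c) = −35(ω_r−ω_c),  ω_s=0, ω_c=1
Stage 1: ω_r = 1 − (15/35)(0−1) = 10/7
  ⇒ ω_r¹/ω_c¹ = 10/7
Stage 2: N_ring = 16 + 2·10 = 36
Stage 2: 16(ω_s−ω_c) = −36(ω_r−ω_c),  ω_r=0, ω_s=1
Stage 2: 16(1−ω_c) = −36(0−ω_c)  ⇒  52ω_c = 16  ⇒  ω_c = 4/13
  ⇒ ω_c²/ω_s² = 4/13
Coupling ω_s² = ω_r¹ ⇒ overall = 10/7 × 4/13 = 40/91

40/91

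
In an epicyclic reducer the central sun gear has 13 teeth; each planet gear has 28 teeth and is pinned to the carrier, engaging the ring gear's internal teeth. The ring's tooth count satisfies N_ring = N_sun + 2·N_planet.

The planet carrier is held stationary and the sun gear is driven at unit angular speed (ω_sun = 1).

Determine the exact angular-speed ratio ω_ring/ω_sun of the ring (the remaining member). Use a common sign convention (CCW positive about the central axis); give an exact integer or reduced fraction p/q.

-13/69

N_ring = 13 + 2·28 = 69
13(ω_s−ω_c) = −69(ω_r−ω_c),  ω_c=0, ω_s=1
ω_r = 0 − (13/69)(1−0) = -13/69
ω_r/ω_s = -13/69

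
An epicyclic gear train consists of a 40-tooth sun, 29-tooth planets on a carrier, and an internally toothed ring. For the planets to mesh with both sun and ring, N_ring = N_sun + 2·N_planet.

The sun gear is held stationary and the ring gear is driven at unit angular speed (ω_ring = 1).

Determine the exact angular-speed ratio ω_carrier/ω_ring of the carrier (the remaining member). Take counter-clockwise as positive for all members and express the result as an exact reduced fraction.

N_ring = 40 + 2·29 = 98
40(ω_s−ω_c) = −98(ω_r−ω_c),  ω_s=0, ω_r=1
40(0−ω_c) = −98(1−ω_c)  ⇒  138ω_c = 98  ⇒  ω_c = 49/69
ω_c/ω_r = 49/69

49/69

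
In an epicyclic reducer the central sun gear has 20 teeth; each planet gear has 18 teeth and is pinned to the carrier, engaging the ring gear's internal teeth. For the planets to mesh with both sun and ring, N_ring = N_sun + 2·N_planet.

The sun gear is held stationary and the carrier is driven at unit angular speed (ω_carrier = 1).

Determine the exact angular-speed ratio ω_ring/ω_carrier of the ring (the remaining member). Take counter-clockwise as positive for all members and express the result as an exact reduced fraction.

19/14

N_ring = 20 + 2·18 = 56
20(ω_s−ω_c) = −56(ω_r−ω_c),  ω_s=0, ω_c=1
ω_r = 1 − (20/56)(0−1) = 19/14
ω_r/ω_c = 19/14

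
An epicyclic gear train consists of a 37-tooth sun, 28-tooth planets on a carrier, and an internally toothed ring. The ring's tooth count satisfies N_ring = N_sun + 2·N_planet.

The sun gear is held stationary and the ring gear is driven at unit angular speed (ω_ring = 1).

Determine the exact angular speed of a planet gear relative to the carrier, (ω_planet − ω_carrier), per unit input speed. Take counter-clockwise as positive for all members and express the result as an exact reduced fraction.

3441/3640

N_ring = 37 + 2·28 = 93
37(ω_s−ω_c) = −93(ω_r−ω_c),  ω_s=0, ω_r=1
37(0−ω_c) = −93(1−ω_c)  ⇒  130ω_c = 93  ⇒  ω_c = 93/130
sun–planet: 37·(0−93/130) = −28·(ω_p−ω_c)  ⇒  ω_p−ω_c = −(37/28)·(-93/130) = 3441/3640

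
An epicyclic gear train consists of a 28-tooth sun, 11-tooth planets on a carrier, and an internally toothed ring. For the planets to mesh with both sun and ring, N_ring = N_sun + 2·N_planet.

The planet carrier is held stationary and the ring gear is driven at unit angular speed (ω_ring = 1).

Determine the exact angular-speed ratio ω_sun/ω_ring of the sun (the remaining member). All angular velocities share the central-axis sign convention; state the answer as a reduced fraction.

N_ring = 28 + 2·11 = 50
28(ω_s−ω_c) = −50(ω_r−ω_c),  ω_c=0, ω_r=1
ω_s = 0 − (50/28)(1−0) = -25/14
ω_s/ω_r = -25/14

-25/14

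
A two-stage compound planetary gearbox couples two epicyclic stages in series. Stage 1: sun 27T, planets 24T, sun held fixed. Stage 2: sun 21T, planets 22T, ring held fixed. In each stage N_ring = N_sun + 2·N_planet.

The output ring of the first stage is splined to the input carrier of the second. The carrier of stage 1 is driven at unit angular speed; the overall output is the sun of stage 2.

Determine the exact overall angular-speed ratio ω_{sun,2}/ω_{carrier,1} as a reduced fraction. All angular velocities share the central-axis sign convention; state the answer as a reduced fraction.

Stage 1: N_ring = 27 + 2·24 = 75
Stage 1: 27(ω_s−ω_c) = −75(ω_r−ω_c),  ω_s=0, ω_c=1
Stage 1: ω_r = 1 − (27/75)(0−1) = 34/25
  ⇒ ω_r¹/ω_c¹ = 34/25
Stage 2: N_ring = 21 + 2·22 = 65
Stage 2: 21(ω_s−ω_c) = −65(ω_r−ω_c),  ω_r=0, ω_c=1
Stage 2: ω_s = 1 − (65/21)(0−1) = 86/21
  ⇒ ω_s²/ω_c² = 86/21
Coupling ω_c² = ω_r¹ ⇒ overall = 34/25 × 86/21 = 2924/525

2924/525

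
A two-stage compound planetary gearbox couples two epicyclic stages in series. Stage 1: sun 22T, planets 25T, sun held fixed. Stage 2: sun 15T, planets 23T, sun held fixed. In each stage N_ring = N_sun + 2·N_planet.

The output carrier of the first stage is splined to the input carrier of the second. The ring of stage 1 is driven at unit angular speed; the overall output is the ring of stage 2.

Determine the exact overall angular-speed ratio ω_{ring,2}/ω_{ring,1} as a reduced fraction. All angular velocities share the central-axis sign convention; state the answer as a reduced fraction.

Stage 1: N_ring = 22 + 2·25 = 72
Stage 1: 22(ω_s−ω_c) = −72(ω_r−ω_c),  ω_s=0, ω_r=1
Stage 1: 22(0−ω_c) = −72(1−ω_c)  ⇒  94ω_c = 72  ⇒  ω_c = 36/47
  ⇒ ω_c¹/ω_r¹ = 36/47
Stage 2: N_ring = 15 + 2·23 = 61
Stage 2: 15(ω_s−ω_c) = −61(ω_r−ω_c),  ω_s=0, ω_c=1
Stage 2: ω_r = 1 − (15/61)(0−1) = 76/61
  ⇒ ω_r²/ω_c² = 76/61
Coupling ω_c² = ω_c¹ ⇒ overall = 36/47 × 76/61 = 2736/2867

2736/2867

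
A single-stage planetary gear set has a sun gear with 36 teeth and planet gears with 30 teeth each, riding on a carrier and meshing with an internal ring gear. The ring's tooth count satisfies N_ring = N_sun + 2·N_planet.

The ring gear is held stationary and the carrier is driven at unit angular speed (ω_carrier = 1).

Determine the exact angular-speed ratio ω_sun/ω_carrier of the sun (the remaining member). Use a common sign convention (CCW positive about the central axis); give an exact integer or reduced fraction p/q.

N_ring = 36 + 2·30 = 96
36(ω_s−ω_c) = −96(ω_r−ω_c),  ω_r=0, ω_c=1
ω_s = 1 − (96/36)(0−1) = 11/3
ω_s/ω_c = 11/3

11/3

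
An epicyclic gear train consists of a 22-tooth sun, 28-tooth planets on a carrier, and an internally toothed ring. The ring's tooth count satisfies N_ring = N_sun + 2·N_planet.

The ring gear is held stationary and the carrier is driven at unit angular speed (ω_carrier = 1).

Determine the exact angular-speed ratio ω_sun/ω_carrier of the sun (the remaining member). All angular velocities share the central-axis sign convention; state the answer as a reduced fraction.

N_ring = 22 + 2·28 = 78
22(ω_s−ω_c) = −78(ω_r−ω_c),  ω_r=0, ω_c=1
ω_s = 1 − (78/22)(0−1) = 50/11
ω_s/ω_c = 50/11

50/11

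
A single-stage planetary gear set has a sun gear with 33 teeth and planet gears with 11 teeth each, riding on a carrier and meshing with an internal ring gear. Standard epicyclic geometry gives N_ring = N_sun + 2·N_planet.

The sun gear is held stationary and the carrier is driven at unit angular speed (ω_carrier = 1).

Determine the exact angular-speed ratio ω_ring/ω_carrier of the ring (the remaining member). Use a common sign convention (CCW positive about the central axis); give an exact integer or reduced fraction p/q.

8/5

N_ring = 33 + 2·11 = 55
33(ω_s−ω_c) = −55(ω_r−ω_c),  ω_s=0, ω_c=1
ω_r = 1 − (33/55)(0−1) = 8/5
ω_r/ω_c = 8/5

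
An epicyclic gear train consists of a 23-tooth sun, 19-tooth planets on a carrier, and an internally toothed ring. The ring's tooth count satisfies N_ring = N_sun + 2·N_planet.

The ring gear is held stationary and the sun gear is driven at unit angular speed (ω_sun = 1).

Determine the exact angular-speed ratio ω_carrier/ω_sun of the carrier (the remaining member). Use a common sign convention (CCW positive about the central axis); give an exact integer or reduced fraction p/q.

23/84

N_ring = 23 + 2·19 = 61
23(ω_s−ω_c) = −61(ω_r−ω_c),  ω_r=0, ω_s=1
23(1−ω_c) = −61(0−ω_c)  ⇒  84ω_c = 23  ⇒  ω_c = 23/84
ω_c/ω_s = 23/84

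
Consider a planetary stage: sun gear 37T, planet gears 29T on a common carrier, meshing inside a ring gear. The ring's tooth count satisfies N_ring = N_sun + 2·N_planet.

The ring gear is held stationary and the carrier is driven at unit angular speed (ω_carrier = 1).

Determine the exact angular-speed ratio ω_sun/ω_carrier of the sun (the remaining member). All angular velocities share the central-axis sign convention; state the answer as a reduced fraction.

132/37

N_ring = 37 + 2·29 = 95
37(ω_s−ω_c) = −95(ω_r−ω_c),  ω_r=0, ω_c=1
ω_s = 1 − (95/37)(0−1) = 132/37
ω_s/ω_c = 132/37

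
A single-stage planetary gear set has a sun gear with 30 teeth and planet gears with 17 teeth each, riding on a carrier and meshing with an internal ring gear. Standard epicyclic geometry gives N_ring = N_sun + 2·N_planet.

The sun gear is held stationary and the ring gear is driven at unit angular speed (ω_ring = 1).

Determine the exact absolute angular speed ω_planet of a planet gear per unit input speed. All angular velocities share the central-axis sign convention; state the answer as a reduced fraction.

32/17

N_ring = 30 + 2·17 = 64
30(ω_s−ω_c) = −64(ω_r−ω_c),  ω_s=0, ω_r=1
30(0−ω_c) = −64(1−ω_c)  ⇒  94ω_c = 64  ⇒  ω_c = 32/47
sun–planet: 30·(0−32/47) = −17·(ω_p−ω_c)  ⇒  ω_p−ω_c = −(30/17)·(-32/47) = 960/799
ω_p = 32/47 + 960/799 = 32/17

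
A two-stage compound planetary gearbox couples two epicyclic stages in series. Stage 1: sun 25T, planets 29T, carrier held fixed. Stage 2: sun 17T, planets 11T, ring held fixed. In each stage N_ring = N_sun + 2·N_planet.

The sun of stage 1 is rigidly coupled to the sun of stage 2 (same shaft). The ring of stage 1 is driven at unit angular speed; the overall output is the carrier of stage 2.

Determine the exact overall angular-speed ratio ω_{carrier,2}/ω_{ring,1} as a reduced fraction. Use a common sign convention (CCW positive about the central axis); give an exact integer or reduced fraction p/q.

-1411/1400

Stage 1: N_ring = 25 + 2·29 = 83
Stage 1: 25(ω_s−ω_c) = −83(ω_r−ω_c),  ω_c=0, ω_r=1
Stage 1: ω_s = 0 − (83/25)(1−0) = -83/25
  ⇒ ω_s¹/ω_r¹ = -83/25
Stage 2: N_ring = 17 + 2·11 = 39
Stage 2: 17(ω_s−ω_c) = −39(ω_r−ω_c),  ω_r=0, ω_s=1
Stage 2: 17(1−ω_c) = −39(0−ω_c)  ⇒  56ω_c = 17  ⇒  ω_c = 17/56
  ⇒ ω_c²/ω_s² = 17/56
Coupling ω_s² = ω_s¹ ⇒ overall = -83/25 × 17/56 = -1411/1400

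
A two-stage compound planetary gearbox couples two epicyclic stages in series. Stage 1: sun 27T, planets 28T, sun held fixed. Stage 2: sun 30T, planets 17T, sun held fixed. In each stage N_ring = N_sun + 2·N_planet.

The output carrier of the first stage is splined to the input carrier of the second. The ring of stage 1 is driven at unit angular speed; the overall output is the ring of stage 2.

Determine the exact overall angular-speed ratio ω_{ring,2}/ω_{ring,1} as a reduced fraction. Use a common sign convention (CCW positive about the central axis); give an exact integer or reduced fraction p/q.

Stage 1: N_ring = 27 + 2·28 = 83
Stage 1: 27(ω_s−ω_c) = −83(ω_r−ω_c),  ω_s=0, ω_r=1
Stage 1: 27(0−ω_c) = −83(1−ω_c)  ⇒  110ω_c = 83  ⇒  ω_c = 83/110
  ⇒ ω_c¹/ω_r¹ = 83/110
Stage 2: N_ring = 30 + 2·17 = 64
Stage 2: 30(ω_s−ω_c) = −64(ω_r−ω_c),  ω_s=0, ω_c=1
Stage 2: ω_r = 1 − (30/64)(0−1) = 47/32
  ⇒ ω_r²/ω_c² = 47/32
Coupling ω_c² = ω_c¹ ⇒ overall = 83/110 × 47/32 = 3901/3520

3901/3520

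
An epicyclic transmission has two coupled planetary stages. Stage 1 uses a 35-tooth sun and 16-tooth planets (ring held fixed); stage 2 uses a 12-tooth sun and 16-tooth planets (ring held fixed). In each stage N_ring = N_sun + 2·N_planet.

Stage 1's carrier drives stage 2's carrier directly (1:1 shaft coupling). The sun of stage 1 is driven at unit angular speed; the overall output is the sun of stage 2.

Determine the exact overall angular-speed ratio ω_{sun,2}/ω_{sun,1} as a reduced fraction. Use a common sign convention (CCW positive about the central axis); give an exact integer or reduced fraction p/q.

245/153

Stage 1: N_ring = 35 + 2·16 = 67
Stage 1: 35(ω_s−ω_c) = −67(ω_r−ω_c),  ω_r=0, ω_s=1
Stage 1: 35(1−ω_c) = −67(0−ω_c)  ⇒  102ω_c = 35  ⇒  ω_c = 35/102
  ⇒ ω_c¹/ω_s¹ = 35/102
Stage 2: N_ring = 12 + 2·16 = 44
Stage 2: 12(ω_s−ω_c) = −44(ω_r−ω_c),  ω_r=0, ω_c=1
Stage 2: ω_s = 1 − (44/12)(0−1) = 14/3
  ⇒ ω_s²/ω_c² = 14/3
Coupling ω_c² = ω_c¹ ⇒ overall = 35/102 × 14/3 = 245/153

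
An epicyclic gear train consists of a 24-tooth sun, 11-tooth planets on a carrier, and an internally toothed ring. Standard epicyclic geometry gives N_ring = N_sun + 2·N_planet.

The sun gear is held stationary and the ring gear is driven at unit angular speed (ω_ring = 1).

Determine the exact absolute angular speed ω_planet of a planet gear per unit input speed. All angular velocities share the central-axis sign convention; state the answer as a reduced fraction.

23/11

N_ring = 24 + 2·11 = 46
24(ω_s−ω_c) = −46(ω_r−ω_c),  ω_s=0, ω_r=1
24(0−ω_c) = −46(1−ω_c)  ⇒  70ω_c = 46  ⇒  ω_c = 23/35
sun–planet: 24·(0−23/35) = −11·(ω_p−ω_c)  ⇒  ω_p−ω_c = −(24/11)·(-23/35) = 552/385
ω_p = 23/35 + 552/385 = 23/11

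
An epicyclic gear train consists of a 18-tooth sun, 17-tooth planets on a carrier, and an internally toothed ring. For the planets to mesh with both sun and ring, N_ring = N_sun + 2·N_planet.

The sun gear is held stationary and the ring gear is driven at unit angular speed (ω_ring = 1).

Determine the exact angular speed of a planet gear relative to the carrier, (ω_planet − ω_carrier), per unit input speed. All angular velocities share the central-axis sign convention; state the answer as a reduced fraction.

468/595

N_ring = 18 + 2·17 = 52
18(ω_s−ω_c) = −52(ω_r−ω_c),  ω_s=0, ω_r=1
18(0−ω_c) = −52(1−ω_c)  ⇒  70ω_c = 52  ⇒  ω_c = 26/35
sun–planet: 18·(0−26/35) = −17·(ω_p−ω_c)  ⇒  ω_p−ω_c = −(18/17)·(-26/35) = 468/595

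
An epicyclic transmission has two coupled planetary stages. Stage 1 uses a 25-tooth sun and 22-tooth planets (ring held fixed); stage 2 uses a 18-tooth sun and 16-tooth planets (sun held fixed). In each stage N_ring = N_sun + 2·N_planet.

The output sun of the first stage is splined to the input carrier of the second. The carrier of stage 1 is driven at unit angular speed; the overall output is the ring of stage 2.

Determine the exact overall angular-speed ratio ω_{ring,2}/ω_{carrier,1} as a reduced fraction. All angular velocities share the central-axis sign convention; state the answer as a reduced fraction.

3196/625

Stage 1: N_ring = 25 + 2·22 = 69
Stage 1: 25(ω_s−ω_c) = −69(ω_r−ω_c),  ω_r=0, ω_c=1
Stage 1: ω_s = 1 − (69/25)(0−1) = 94/25
  ⇒ ω_s¹/ω_c¹ = 94/25
Stage 2: N_ring = 18 + 2·16 = 50
Stage 2: 18(ω_s−ω_c) = −50(ω_r−ω_c),  ω_s=0, ω_c=1
Stage 2: ω_r = 1 − (18/50)(0−1) = 34/25
  ⇒ ω_r²/ω_c² = 34/25
Coupling ω_c² = ω_s¹ ⇒ overall = 94/25 × 34/25 = 3196/625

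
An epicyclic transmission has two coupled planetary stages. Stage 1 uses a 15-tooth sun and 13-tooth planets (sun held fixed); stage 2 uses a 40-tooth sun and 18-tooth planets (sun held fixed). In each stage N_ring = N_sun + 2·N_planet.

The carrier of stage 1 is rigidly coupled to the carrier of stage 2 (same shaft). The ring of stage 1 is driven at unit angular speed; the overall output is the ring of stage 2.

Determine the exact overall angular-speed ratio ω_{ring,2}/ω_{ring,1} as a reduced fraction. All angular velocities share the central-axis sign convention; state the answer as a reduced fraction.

Stage 1: N_ring = 15 + 2·13 = 41
Stage 1: 15(ω_s−ω_c) = −41(ω_r−ω_c),  ω_s=0, ω_r=1
Stage 1: 15(0−ω_c) = −41(1−ω_c)  ⇒  56ω_c = 41  ⇒  ω_c = 41/56
  ⇒ ω_c¹/ω_r¹ = 41/56
Stage 2: N_ring = 40 + 2·18 = 76
Stage 2: 40(ω_s−ω_c) = −76(ω_r−ω_c),  ω_s=0, ω_c=1
Stage 2: ω_r = 1 − (40/76)(0−1) = 29/19
  ⇒ ω_r²/ω_c² = 29/19
Coupling ω_c² = ω_c¹ ⇒ overall = 41/56 × 29/19 = 1189/1064

1189/1064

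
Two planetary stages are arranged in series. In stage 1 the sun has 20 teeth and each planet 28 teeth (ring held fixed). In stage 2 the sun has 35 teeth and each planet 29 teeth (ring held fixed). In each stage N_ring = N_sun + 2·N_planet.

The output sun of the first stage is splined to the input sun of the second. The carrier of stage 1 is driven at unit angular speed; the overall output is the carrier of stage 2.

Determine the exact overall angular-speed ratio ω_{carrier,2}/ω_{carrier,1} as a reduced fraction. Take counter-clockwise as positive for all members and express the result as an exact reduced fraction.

21/16

Stage 1: N_ring = 20 + 2·28 = 76
Stage 1: 20(ω_s−ω_c) = −76(ω_r−ω_c),  ω_r=0, ω_c=1
Stage 1: ω_s = 1 − (76/20)(0−1) = 24/5
  ⇒ ω_s¹/ω_c¹ = 24/5
Stage 2: N_ring = 35 + 2·29 = 93
Stage 2: 35(ω_s−ω_c) = −93(ω_r−ω_c),  ω_r=0, ω_s=1
Stage 2: 35(1−ω_c) = −93(0−ω_c)  ⇒  128ω_c = 35  ⇒  ω_c = 35/128
  ⇒ ω_c²/ω_s² = 35/128
Coupling ω_s² = ω_s¹ ⇒ overall = 24/5 × 35/128 = 21/16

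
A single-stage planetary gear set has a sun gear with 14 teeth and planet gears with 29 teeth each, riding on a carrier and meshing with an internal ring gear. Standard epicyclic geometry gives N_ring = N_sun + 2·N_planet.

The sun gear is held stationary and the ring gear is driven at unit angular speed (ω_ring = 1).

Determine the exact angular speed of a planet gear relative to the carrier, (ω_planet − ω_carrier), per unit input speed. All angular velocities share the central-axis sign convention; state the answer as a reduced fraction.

504/1247

N_ring = 14 + 2·29 = 72
14(ω_s−ω_c) = −72(ω_r−ω_c),  ω_s=0, ω_r=1
14(0−ω_c) = −72(1−ω_c)  ⇒  86ω_c = 72  ⇒  ω_c = 36/43
sun–planet: 14·(0−36/43) = −29·(ω_p−ω_c)  ⇒  ω_p−ω_c = −(14/29)·(-36/43) = 504/1247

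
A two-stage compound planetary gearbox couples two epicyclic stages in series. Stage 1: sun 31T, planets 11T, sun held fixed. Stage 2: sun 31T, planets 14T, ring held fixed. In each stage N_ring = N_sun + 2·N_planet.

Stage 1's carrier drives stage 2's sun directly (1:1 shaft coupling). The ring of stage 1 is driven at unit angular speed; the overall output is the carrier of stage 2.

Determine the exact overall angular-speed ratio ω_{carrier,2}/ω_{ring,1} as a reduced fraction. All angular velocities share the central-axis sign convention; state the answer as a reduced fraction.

1643/7560

Stage 1: N_ring = 31 + 2·11 = 53
Stage 1: 31(ω_s−ω_c) = −53(ω_r−ω_c),  ω_s=0, ω_r=1
Stage 1: 31(0−ω_c) = −53(1−ω_c)  ⇒  84ω_c = 53  ⇒  ω_c = 53/84
  ⇒ ω_c¹/ω_r¹ = 53/84
Stage 2: N_ring = 31 + 2·14 = 59
Stage 2: 31(ω_s−ω_c) = −59(ω_r−ω_c),  ω_r=0, ω_s=1
Stage 2: 31(1−ω_c) = −59(0−ω_c)  ⇒  90ω_c = 31  ⇒  ω_c = 31/90
  ⇒ ω_c²/ω_s² = 31/90
Coupling ω_s² = ω_c¹ ⇒ overall = 53/84 × 31/90 = 1643/7560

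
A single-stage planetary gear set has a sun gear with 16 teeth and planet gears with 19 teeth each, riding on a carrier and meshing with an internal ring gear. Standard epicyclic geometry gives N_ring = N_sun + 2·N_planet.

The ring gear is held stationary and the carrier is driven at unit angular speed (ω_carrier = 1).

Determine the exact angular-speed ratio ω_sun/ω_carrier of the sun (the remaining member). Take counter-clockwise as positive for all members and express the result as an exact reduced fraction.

N_ring = 16 + 2·19 = 54
16(ω_s−ω_c) = −54(ω_r−ω_c),  ω_r=0, ω_c=1
ω_s = 1 − (54/16)(0−1) = 35/8
ω_s/ω_c = 35/8

35/8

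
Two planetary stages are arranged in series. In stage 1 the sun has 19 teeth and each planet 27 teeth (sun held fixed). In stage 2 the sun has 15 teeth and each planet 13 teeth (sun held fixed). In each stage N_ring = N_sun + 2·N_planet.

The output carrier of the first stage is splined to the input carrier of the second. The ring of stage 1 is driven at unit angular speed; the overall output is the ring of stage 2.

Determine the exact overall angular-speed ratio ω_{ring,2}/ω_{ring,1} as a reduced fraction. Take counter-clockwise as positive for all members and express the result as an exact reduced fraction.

Stage 1: N_ring = 19 + 2·27 = 73
Stage 1: 19(ω_s−ω_c) = −73(ω_r−ω_c),  ω_s=0, ω_r=1
Stage 1: 19(0−ω_c) = −73(1−ω_c)  ⇒  92ω_c = 73  ⇒  ω_c = 73/92
  ⇒ ω_c¹/ω_r¹ = 73/92
Stage 2: N_ring = 15 + 2·13 = 41
Stage 2: 15(ω_s−ω_c) = −41(ω_r−ω_c),  ω_s=0, ω_c=1
Stage 2: ω_r = 1 − (15/41)(0−1) = 56/41
  ⇒ ω_r²/ω_c² = 56/41
Coupling ω_c² = ω_c¹ ⇒ overall = 73/92 × 56/41 = 1022/943

1022/943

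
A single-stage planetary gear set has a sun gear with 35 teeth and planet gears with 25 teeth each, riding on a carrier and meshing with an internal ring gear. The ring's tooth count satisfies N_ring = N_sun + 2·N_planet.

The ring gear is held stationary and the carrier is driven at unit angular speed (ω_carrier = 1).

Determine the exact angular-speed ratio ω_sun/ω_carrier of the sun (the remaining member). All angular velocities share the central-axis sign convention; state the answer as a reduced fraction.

N_ring = 35 + 2·25 = 85
35(ω_s−ω_c) = −85(ω_r−ω_c),  ω_r=0, ω_c=1
ω_s = 1 − (85/35)(0−1) = 24/7
ω_s/ω_c = 24/7

24/7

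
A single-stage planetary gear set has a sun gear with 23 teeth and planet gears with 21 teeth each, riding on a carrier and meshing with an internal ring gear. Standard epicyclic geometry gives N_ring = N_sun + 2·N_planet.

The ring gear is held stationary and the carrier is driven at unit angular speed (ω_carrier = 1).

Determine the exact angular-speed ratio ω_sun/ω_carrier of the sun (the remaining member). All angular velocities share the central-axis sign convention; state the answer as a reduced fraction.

N_ring = 23 + 2·21 = 65
23(ω_s−ω_c) = −65(ω_r−ω_c),  ω_r=0, ω_c=1
ω_s = 1 − (65/23)(0−1) = 88/23
ω_s/ω_c = 88/23

88/23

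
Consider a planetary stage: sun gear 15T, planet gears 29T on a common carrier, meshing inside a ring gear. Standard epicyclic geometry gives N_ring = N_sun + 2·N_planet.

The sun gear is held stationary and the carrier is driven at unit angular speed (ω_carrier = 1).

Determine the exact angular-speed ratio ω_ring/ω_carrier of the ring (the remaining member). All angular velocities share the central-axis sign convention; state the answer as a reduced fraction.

88/73

N_ring = 15 + 2·29 = 73
15(ω_s−ω_c) = −73(ω_r−ω_c),  ω_s=0, ω_c=1
ω_r = 1 − (15/73)(0−1) = 88/73
ω_r/ω_c = 88/73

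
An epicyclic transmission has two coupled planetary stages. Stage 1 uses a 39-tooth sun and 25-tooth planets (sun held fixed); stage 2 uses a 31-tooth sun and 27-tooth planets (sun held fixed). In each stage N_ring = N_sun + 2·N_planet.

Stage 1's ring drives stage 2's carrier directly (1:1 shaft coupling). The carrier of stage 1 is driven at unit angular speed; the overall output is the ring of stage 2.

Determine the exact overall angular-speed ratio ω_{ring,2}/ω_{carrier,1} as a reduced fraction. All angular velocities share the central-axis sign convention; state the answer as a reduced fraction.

14848/7565

Stage 1: N_ring = 39 + 2·25 = 89
Stage 1: 39(ω_s−ω_c) = −89(ω_r−ω_c),  ω_s=0, ω_c=1
Stage 1: ω_r = 1 − (39/89)(0−1) = 128/89
  ⇒ ω_r¹/ω_c¹ = 128/89
Stage 2: N_ring = 31 + 2·27 = 85
Stage 2: 31(ω_s−ω_c) = −85(ω_r−ω_c),  ω_s=0, ω_c=1
Stage 2: ω_r = 1 − (31/85)(0−1) = 116/85
  ⇒ ω_r²/ω_c² = 116/85
Coupling ω_c² = ω_r¹ ⇒ overall = 128/89 × 116/85 = 14848/7565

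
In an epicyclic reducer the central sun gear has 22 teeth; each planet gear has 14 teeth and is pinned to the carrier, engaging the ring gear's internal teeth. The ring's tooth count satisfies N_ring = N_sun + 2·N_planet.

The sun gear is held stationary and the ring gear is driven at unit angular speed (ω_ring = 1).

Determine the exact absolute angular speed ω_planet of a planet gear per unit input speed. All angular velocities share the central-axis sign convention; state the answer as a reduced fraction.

N_ring = 22 + 2·14 = 50
22(ω_s−ω_c) = −50(ω_r−ω_c),  ω_s=0, ω_r=1
22(0−ω_c) = −50(1−ω_c)  ⇒  72ω_c = 50  ⇒  ω_c = 25/36
sun–planet: 22·(0−25/36) = −14·(ω_p−ω_c)  ⇒  ω_p−ω_c = −(22/14)·(-25/36) = 275/252
ω_p = 25/36 + 275/252 = 25/14

25/14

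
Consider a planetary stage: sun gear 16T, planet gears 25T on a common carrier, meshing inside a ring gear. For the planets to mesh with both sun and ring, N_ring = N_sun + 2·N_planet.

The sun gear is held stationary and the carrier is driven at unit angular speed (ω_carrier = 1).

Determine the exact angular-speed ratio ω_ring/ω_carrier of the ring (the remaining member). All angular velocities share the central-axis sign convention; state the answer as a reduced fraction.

N_ring = 16 + 2·25 = 66
16(ω_s−ω_c) = −66(ω_r−ω_c),  ω_s=0, ω_c=1
ω_r = 1 − (16/66)(0−1) = 41/33
ω_r/ω_c = 41/33

41/33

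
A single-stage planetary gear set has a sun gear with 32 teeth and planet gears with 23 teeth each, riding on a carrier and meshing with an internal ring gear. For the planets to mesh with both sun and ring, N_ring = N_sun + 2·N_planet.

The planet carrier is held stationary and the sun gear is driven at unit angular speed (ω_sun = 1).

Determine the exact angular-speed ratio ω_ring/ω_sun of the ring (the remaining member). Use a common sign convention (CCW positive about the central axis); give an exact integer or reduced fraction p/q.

N_ring = 32 + 2·23 = 78
32(ω_s−ω_c) = −78(ω_r−ω_c),  ω_c=0, ω_s=1
ω_r = 0 − (32/78)(1−0) = -16/39
ω_r/ω_s = -16/39

-16/39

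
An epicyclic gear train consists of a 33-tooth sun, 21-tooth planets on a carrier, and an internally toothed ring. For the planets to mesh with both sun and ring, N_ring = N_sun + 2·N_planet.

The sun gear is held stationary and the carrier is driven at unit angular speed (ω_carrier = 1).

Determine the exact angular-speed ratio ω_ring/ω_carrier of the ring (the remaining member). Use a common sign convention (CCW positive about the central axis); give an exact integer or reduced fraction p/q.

36/25

N_ring = 33 + 2·21 = 75
33(ω_s−ω_c) = −75(ω_r−ω_c),  ω_s=0, ω_c=1
ω_r = 1 − (33/75)(0−1) = 36/25
ω_r/ω_c = 36/25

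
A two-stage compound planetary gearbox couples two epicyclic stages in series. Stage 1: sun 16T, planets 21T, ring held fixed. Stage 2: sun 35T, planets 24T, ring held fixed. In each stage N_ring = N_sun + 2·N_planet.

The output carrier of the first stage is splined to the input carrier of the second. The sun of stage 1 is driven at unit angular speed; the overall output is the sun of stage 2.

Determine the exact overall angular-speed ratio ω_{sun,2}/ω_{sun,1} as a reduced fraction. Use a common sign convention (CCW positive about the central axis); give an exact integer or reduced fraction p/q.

Stage 1: N_ring = 16 + 2·21 = 58
Stage 1: 16(ω_s−ω_c) = −58(ω_r−ω_c),  ω_r=0, ω_s=1
Stage 1: 16(1−ω_c) = −58(0−ω_c)  ⇒  74ω_c = 16  ⇒  ω_c = 8/37
  ⇒ ω_c¹/ω_s¹ = 8/37
Stage 2: N_ring = 35 + 2·24 = 83
Stage 2: 35(ω_s−ω_c) = −83(ω_r−ω_c),  ω_r=0, ω_c=1
Stage 2: ω_s = 1 − (83/35)(0−1) = 118/35
  ⇒ ω_s²/ω_c² = 118/35
Coupling ω_c² = ω_c¹ ⇒ overall = 8/37 × 118/35 = 944/1295

944/1295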